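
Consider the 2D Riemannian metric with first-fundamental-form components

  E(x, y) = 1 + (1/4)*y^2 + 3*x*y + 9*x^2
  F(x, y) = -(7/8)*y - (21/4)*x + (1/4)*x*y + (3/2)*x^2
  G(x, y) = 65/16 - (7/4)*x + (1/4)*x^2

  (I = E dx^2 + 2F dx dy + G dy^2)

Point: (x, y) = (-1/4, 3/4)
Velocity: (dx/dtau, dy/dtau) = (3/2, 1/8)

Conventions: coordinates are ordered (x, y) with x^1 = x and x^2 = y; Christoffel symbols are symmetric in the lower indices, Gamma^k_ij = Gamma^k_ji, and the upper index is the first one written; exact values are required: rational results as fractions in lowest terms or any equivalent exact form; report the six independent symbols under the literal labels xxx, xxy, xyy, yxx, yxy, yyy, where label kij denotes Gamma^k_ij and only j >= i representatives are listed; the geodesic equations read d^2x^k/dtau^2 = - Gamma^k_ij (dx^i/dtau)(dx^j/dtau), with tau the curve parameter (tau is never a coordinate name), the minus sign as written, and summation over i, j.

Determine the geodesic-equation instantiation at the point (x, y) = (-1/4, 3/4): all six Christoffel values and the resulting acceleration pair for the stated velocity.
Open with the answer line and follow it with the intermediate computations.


Answer: Gamma_xxx = -36/149, Gamma_xxy = -6/149, Gamma_xyy = 0, Gamma_yxx = -180/149, Gamma_yxy = -30/149, Gamma_yyy = 0; accelerations (d^2x/dtau^2, d^2y/dtau^2) = (333/596, 1665/596)

E = 73/64, F = 45/64, G = 289/64 at the point
E_x = -9/4, E_y = -3/8, F_x = -93/16, F_y = -15/16, G_x = -15/8, G_y = 0
EG - F^2 = 149/32;  g^inv = (32/149) * [[289/64, -45/64], [-45/64, 73/64]]
first-kind symbols [ij,l] = (1/2)(d_i g_jl + d_j g_il - d_l g_ij): [xx,x] = E_x/2 = -9/8, [xx,y] = F_x - E_y/2 = -45/8, [xy,x] = E_y/2 = -3/16, [xy,y] = G_x/2 = -15/16, [yy,x] = F_y - G_x/2 = 0, [yy,y] = G_y/2 = 0
Gamma^x_ij = (G*[ij,x] - F*[ij,y])/(EG - F^2), Gamma^y_ij = (E*[ij,y] - F*[ij,x])/(EG - F^2)
Gamma_xxx = -36/149, Gamma_xxy = -6/149, Gamma_xyy = 0, Gamma_yxx = -180/149, Gamma_yxy = -30/149, Gamma_yyy = 0
d^2x/dtau^2 = -(Gamma_xxx*(3/2)^2 + 2*Gamma_xxy*(3/2)*(1/8) + Gamma_xyy*(1/8)^2) = 333/596
d^2y/dtau^2 = -(Gamma_yxx*(3/2)^2 + 2*Gamma_yxy*(3/2)*(1/8) + Gamma_yyy*(1/8)^2) = 1665/596


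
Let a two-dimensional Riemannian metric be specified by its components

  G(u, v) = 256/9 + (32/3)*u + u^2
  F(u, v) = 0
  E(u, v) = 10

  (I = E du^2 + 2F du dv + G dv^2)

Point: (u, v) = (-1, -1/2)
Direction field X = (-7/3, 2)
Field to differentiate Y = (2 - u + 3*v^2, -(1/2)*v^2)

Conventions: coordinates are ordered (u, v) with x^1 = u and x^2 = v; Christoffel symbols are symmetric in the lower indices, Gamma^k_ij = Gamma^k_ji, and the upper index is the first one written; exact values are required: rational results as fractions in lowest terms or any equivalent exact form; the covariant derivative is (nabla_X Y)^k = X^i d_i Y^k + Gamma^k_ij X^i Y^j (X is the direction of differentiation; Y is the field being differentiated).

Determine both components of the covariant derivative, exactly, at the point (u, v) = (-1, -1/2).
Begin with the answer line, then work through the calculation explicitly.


Answer: (nabla_X Y)^u = -427/120, (nabla_X Y)^v = 291/104

E = 10, F = 0, G = 169/9 at the point
E_u = 0, E_v = 0, F_u = 0, F_v = 0, G_u = 26/3, G_v = 0
EG - F^2 = 1690/9;  g^inv = (9/1690) * [[169/9, 0], [0, 10]]
first-kind symbols [ij,l] = (1/2)(d_i g_jl + d_j g_il - d_l g_ij): [uu,u] = E_u/2 = 0, [uu,v] = F_u - E_v/2 = 0, [uv,u] = E_v/2 = 0, [uv,v] = G_u/2 = 13/3, [vv,u] = F_v - G_u/2 = -13/3, [vv,v] = G_v/2 = 0
Gamma^u_ij = (G*[ij,u] - F*[ij,v])/(EG - F^2), Gamma^v_ij = (E*[ij,v] - F*[ij,u])/(EG - F^2)
Gamma_uuu = 0, Gamma_uuv = 0, Gamma_uvv = -13/30, Gamma_vuu = 0, Gamma_vuv = 3/13, Gamma_vvv = 0
X = (-7/3, 2), Y = (15/4, -1/8) at the point


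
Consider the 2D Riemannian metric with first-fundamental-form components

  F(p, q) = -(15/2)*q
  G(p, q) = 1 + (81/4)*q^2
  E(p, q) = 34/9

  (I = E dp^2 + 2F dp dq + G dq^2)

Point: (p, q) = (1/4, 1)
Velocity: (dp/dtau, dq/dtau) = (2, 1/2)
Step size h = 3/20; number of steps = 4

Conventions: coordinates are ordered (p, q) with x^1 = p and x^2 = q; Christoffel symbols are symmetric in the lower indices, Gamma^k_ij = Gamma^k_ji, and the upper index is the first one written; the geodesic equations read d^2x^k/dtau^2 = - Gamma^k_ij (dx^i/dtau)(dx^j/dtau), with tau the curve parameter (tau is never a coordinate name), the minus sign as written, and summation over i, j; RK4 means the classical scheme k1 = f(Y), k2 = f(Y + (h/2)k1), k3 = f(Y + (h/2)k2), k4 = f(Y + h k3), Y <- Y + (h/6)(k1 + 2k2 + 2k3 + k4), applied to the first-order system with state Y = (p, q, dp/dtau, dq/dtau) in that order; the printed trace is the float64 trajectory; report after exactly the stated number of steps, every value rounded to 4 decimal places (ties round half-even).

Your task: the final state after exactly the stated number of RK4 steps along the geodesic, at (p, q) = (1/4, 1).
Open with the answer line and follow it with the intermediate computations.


Answer: p = 1.4606, q = 1.2691, dp/dtau = 2.0310, dq/dtau = 0.4063

f(Y) = (dp/dtau, dq/dtau, -Gamma^p_ij Y'^i Y'^j, -Gamma^q_ij Y'^i Y'^j) with the Gammas evaluated at the stage position; h = 0.150000; intermediate values shown to 6 dp
step 0: p = 0.2500, q = 1.0000, dp/dtau = 2.0000, dq/dtau = 0.5000
step 1:
  k1: at (p, q) = (0.250000, 1.000000), (dp/dtau, dq/dtau) = (2.000000, 0.500000); Gamma_ppp = 0.000000, Gamma_ppq = 0.000000, Gamma_pqq = -0.312139, Gamma_qpp = 0.000000, Gamma_qpq = 0.000000, Gamma_qqq = 0.842775; k1 = (2.000000, 0.500000, 0.078035, -0.210694)
  k2: at (p, q) = (0.400000, 1.037500), (dp/dtau, dq/dtau) = (2.005853, 0.484198); Gamma_ppp = 0.000000, Gamma_ppq = 0.000000, Gamma_pqq = -0.293255, Gamma_qpp = 0.000000, Gamma_qpq = 0.000000, Gamma_qqq = 0.821481; k2 = (2.005853, 0.484198, 0.068753, -0.192594)
  k3: at (p, q) = (0.400439, 1.036315), (dp/dtau, dq/dtau) = (2.005156, 0.485555); Gamma_ppp = 0.000000, Gamma_ppq = 0.000000, Gamma_pqq = -0.293827, Gamma_qpp = 0.000000, Gamma_qpq = 0.000000, Gamma_qqq = 0.822142; k3 = (2.005156, 0.485555, 0.069274, -0.193832)
  k4: at (p, q) = (0.550773, 1.072833), (dp/dtau, dq/dtau) = (2.010391, 0.470925); Gamma_ppp = 0.000000, Gamma_ppq = 0.000000, Gamma_pqq = -0.276907, Gamma_qpp = 0.000000, Gamma_qpq = 0.000000, Gamma_qqq = 0.802101; k4 = (2.010391, 0.470925, 0.061410, -0.177883)
  Y <- Y + (h/6)(k1 + 2k2 + 2k3 + k4): p = 0.5508, q = 1.0728, dp/dtau = 2.0104, dq/dtau = 0.4710
step 2:
  k1: at (p, q) = (0.550810, 1.072761), (dp/dtau, dq/dtau) = (2.010387, 0.470964); Gamma_ppp = 0.000000, Gamma_ppq = 0.000000, Gamma_pqq = -0.276939, Gamma_qpp = 0.000000, Gamma_qpq = 0.000000, Gamma_qqq = 0.802141; k1 = (2.010387, 0.470964, 0.061427, -0.177921)
  k2: at (p, q) = (0.701589, 1.108083), (dp/dtau, dq/dtau) = (2.014994, 0.457620); Gamma_ppp = 0.000000, Gamma_ppq = 0.000000, Gamma_pqq = -0.261856, Gamma_qpp = 0.000000, Gamma_qpq = 0.000000, Gamma_qqq = 0.783427; k2 = (2.014994, 0.457620, 0.054837, -0.164062)
  k3: at (p, q) = (0.701935, 1.107082), (dp/dtau, dq/dtau) = (2.014500, 0.458660); Gamma_ppp = 0.000000, Gamma_ppq = 0.000000, Gamma_pqq = -0.262267, Gamma_qpp = 0.000000, Gamma_qpq = 0.000000, Gamma_qqq = 0.783948; k3 = (2.014500, 0.458660, 0.055173, -0.164918)
  k4: at (p, q) = (0.852985, 1.141560), (dp/dtau, dq/dtau) = (2.018663, 0.446227); Gamma_ppp = 0.000000, Gamma_ppq = 0.000000, Gamma_pqq = -0.248618, Gamma_qpp = 0.000000, Gamma_qpq = 0.000000, Gamma_qqq = 0.766294; k4 = (2.018663, 0.446227, 0.049504, -0.152583)
  Y <- Y + (h/6)(k1 + 2k2 + 2k3 + k4): p = 0.8530, q = 1.1415, dp/dtau = 2.0187, dq/dtau = 0.4463
step 3:
  k1: at (p, q) = (0.853011, 1.141505), (dp/dtau, dq/dtau) = (2.018661, 0.446253); Gamma_ppp = 0.000000, Gamma_ppq = 0.000000, Gamma_pqq = -0.248639, Gamma_qpp = 0.000000, Gamma_qpq = 0.000000, Gamma_qqq = 0.766322; k1 = (2.018661, 0.446253, 0.049514, -0.152606)
  k2: at (p, q) = (1.004411, 1.174974), (dp/dtau, dq/dtau) = (2.022375, 0.434807); Gamma_ppp = 0.000000, Gamma_ppq = 0.000000, Gamma_pqq = -0.236338, Gamma_qpp = 0.000000, Gamma_qpq = 0.000000, Gamma_qqq = 0.749766; k2 = (2.022375, 0.434807, 0.044681, -0.141749)
  k3: at (p, q) = (1.004689, 1.174115), (dp/dtau, dq/dtau) = (2.022012, 0.435622); Gamma_ppp = 0.000000, Gamma_ppq = 0.000000, Gamma_pqq = -0.236643, Gamma_qpp = 0.000000, Gamma_qpq = 0.000000, Gamma_qqq = 0.750184; k3 = (2.022012, 0.435622, 0.044907, -0.142359)
  k4: at (p, q) = (1.156313, 1.206848), (dp/dtau, dq/dtau) = (2.025397, 0.424899); Gamma_ppp = 0.000000, Gamma_ppq = 0.000000, Gamma_pqq = -0.225418, Gamma_qpp = 0.000000, Gamma_qpq = 0.000000, Gamma_qqq = 0.734522; k4 = (2.025397, 0.424899, 0.040697, -0.132610)
  Y <- Y + (h/6)(k1 + 2k2 + 2k3 + k4): p = 1.1563, q = 1.2068, dp/dtau = 2.0254, dq/dtau = 0.4249
step 4:
  k1: at (p, q) = (1.156332, 1.206805), (dp/dtau, dq/dtau) = (2.025396, 0.424917); Gamma_ppp = 0.000000, Gamma_ppq = 0.000000, Gamma_pqq = -0.225432, Gamma_qpp = 0.000000, Gamma_qpq = 0.000000, Gamma_qqq = 0.734542; k1 = (2.025396, 0.424917, 0.040703, -0.132625)
  k2: at (p, q) = (1.308237, 1.238674), (dp/dtau, dq/dtau) = (2.028449, 0.414970); Gamma_ppp = 0.000000, Gamma_ppq = 0.000000, Gamma_pqq = -0.215223, Gamma_qpp = 0.000000, Gamma_qpq = 0.000000, Gamma_qqq = 0.719795; k2 = (2.028449, 0.414970, 0.037061, -0.123949)
  k3: at (p, q) = (1.308466, 1.237928), (dp/dtau, dq/dtau) = (2.028176, 0.415621); Gamma_ppp = 0.000000, Gamma_ppq = 0.000000, Gamma_pqq = -0.215454, Gamma_qpp = 0.000000, Gamma_qpq = 0.000000, Gamma_qqq = 0.720135; k3 = (2.028176, 0.415621, 0.037218, -0.124397)
  k4: at (p, q) = (1.460558, 1.269148), (dp/dtau, dq/dtau) = (2.030979, 0.406257); Gamma_ppp = 0.000000, Gamma_ppq = 0.000000, Gamma_pqq = -0.206071, Gamma_qpp = 0.000000, Gamma_qpq = 0.000000, Gamma_qqq = 0.706144; k4 = (2.030979, 0.406257, 0.034011, -0.116546)
  Y <- Y + (h/6)(k1 + 2k2 + 2k3 + k4): p = 1.4606, q = 1.2691, dp/dtau = 2.0310, dq/dtau = 0.4063


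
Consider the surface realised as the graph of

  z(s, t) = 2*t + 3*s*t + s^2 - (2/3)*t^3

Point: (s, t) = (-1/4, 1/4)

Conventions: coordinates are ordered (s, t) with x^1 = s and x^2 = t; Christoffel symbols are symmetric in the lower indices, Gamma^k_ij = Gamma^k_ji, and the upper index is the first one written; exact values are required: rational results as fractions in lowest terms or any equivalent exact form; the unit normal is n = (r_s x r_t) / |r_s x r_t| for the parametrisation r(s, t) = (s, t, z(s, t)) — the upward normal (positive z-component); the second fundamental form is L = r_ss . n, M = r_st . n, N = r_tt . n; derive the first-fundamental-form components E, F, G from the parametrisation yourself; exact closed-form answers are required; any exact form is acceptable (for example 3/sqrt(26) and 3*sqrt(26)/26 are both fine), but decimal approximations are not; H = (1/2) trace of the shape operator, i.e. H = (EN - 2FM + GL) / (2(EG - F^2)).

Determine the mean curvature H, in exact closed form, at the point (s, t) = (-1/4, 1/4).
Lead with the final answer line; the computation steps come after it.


Answer: H = 456*sqrt(149)/22201

z_s = 1/4, z_t = 9/8, z_ss = 2, z_st = 3, z_tt = -1
E = 17/16, F = 9/32, G = 145/64; answer radicand W^2 = 149/64
unnormalised second-form numerators: l = 2, m = 3, n = -1; L = l/sqrt(149/64), and similarly M = m/sqrt(W^2), N = n/sqrt(W^2)
H = (E*n - 2*F*m + G*l) / (2*(EG - F^2)*sqrt(W^2)); E*n - 2*F*m + G*l = 57/32, EG - F^2 = 149/64, so H = (57/149)/sqrt(149/64)


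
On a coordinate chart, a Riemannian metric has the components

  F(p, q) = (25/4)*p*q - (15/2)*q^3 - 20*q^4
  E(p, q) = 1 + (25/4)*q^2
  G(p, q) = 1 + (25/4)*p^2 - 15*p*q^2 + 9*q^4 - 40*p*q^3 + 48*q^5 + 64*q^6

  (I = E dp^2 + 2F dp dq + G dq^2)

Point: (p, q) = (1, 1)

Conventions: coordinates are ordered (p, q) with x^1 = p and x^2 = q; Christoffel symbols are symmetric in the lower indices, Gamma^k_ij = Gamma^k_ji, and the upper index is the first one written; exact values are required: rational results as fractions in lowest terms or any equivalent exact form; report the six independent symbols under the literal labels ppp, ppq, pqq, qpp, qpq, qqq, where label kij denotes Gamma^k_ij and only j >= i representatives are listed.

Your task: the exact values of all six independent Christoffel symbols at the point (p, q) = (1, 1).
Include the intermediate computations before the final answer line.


E = 29/4, F = -85/4, G = 293/4 at the point
E_p = 0, E_q = 25/2, F_p = 25/4, F_q = -385/4, G_p = -85/2, G_q = 510
EG - F^2 = 159/2;  g^inv = (2/159) * [[293/4, 85/4], [85/4, 29/4]]
first-kind symbols [ij,l] = (1/2)(d_i g_jl + d_j g_il - d_l g_ij): [pp,p] = E_p/2 = 0, [pp,q] = F_p - E_q/2 = 0, [pq,p] = E_q/2 = 25/4, [pq,q] = G_p/2 = -85/4, [qq,p] = F_q - G_p/2 = -75, [qq,q] = G_q/2 = 255
Gamma^p_ij = (G*[ij,p] - F*[ij,q])/(EG - F^2), Gamma^q_ij = (E*[ij,q] - F*[ij,p])/(EG - F^2)

Answer: Gamma_ppp = 0, Gamma_ppq = 25/318, Gamma_pqq = -50/53, Gamma_qpp = 0, Gamma_qpq = -85/318, Gamma_qqq = 170/53


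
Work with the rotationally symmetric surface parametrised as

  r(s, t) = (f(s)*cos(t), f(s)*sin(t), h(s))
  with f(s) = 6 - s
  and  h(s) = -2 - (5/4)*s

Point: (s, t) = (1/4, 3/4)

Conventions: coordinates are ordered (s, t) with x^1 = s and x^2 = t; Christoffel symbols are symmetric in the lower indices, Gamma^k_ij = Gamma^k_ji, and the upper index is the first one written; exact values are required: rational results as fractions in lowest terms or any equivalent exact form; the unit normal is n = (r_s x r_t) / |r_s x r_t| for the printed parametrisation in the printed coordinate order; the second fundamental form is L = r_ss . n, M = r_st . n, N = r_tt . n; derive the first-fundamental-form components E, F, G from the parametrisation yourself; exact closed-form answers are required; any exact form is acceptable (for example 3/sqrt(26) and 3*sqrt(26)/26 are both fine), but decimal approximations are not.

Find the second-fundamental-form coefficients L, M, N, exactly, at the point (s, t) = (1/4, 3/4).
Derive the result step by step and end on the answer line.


f = 23/4, f' = -1, f'' = 0, h' = -5/4, h'' = 0
E = 41/16, F = 0, G = 529/16; answer radicand W^2 = 41/16
unnormalised second-form numerators: l = 0, m = 0, n = -115/16; L = l/sqrt(41/16), and similarly M = m/sqrt(W^2), N = n/sqrt(W^2)

Answer: L = 0, M = 0, N = -115*sqrt(41)/164


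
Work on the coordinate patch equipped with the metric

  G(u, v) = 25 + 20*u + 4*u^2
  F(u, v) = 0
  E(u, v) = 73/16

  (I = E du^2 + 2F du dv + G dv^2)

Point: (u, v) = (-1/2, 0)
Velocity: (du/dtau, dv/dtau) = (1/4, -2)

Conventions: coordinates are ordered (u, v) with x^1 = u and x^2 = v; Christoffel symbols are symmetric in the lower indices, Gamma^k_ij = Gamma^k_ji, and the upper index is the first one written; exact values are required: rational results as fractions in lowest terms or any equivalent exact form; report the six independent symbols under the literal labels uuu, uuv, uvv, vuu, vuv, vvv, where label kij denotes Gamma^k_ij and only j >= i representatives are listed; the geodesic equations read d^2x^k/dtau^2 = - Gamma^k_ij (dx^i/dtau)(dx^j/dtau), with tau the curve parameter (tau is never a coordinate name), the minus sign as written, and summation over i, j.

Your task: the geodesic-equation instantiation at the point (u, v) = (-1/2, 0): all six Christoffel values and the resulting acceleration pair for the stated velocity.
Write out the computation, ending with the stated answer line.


E = 73/16, F = 0, G = 16 at the point
E_u = 0, E_v = 0, F_u = 0, F_v = 0, G_u = 16, G_v = 0
EG - F^2 = 73;  g^inv = (1/73) * [[16, 0], [0, 73/16]]
first-kind symbols [ij,l] = (1/2)(d_i g_jl + d_j g_il - d_l g_ij): [uu,u] = E_u/2 = 0, [uu,v] = F_u - E_v/2 = 0, [uv,u] = E_v/2 = 0, [uv,v] = G_u/2 = 8, [vv,u] = F_v - G_u/2 = -8, [vv,v] = G_v/2 = 0
Gamma^u_ij = (G*[ij,u] - F*[ij,v])/(EG - F^2), Gamma^v_ij = (E*[ij,v] - F*[ij,u])/(EG - F^2)
Gamma_uuu = 0, Gamma_uuv = 0, Gamma_uvv = -128/73, Gamma_vuu = 0, Gamma_vuv = 1/2, Gamma_vvv = 0
d^2u/dtau^2 = -(Gamma_uuu*(1/4)^2 + 2*Gamma_uuv*(1/4)*(-2) + Gamma_uvv*(-2)^2) = 512/73
d^2v/dtau^2 = -(Gamma_vuu*(1/4)^2 + 2*Gamma_vuv*(1/4)*(-2) + Gamma_vvv*(-2)^2) = 1/2

Answer: Gamma_uuu = 0, Gamma_uuv = 0, Gamma_uvv = -128/73, Gamma_vuu = 0, Gamma_vuv = 1/2, Gamma_vvv = 0; accelerations (d^2u/dtau^2, d^2v/dtau^2) = (512/73, 1/2)


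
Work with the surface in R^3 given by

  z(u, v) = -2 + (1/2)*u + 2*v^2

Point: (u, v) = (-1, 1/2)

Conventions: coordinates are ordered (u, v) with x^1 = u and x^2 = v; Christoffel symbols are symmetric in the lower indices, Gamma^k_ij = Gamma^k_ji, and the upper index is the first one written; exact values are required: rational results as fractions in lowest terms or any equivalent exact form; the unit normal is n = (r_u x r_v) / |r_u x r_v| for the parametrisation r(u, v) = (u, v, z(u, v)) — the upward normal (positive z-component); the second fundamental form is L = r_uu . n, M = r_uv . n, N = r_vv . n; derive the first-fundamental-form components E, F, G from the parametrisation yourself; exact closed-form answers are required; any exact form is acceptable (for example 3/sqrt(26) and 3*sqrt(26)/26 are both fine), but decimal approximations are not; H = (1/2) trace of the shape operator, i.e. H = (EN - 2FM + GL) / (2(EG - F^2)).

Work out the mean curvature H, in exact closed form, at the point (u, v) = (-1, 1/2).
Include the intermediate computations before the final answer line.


z_u = 1/2, z_v = 2, z_uu = 0, z_uv = 0, z_vv = 4
E = 5/4, F = 1, G = 5; answer radicand W^2 = 21/4
unnormalised second-form numerators: l = 0, m = 0, n = 4; L = l/sqrt(21/4), and similarly M = m/sqrt(W^2), N = n/sqrt(W^2)
H = (E*n - 2*F*m + G*l) / (2*(EG - F^2)*sqrt(W^2)); E*n - 2*F*m + G*l = 5, EG - F^2 = 21/4, so H = (10/21)/sqrt(21/4)

Answer: H = 20*sqrt(21)/441


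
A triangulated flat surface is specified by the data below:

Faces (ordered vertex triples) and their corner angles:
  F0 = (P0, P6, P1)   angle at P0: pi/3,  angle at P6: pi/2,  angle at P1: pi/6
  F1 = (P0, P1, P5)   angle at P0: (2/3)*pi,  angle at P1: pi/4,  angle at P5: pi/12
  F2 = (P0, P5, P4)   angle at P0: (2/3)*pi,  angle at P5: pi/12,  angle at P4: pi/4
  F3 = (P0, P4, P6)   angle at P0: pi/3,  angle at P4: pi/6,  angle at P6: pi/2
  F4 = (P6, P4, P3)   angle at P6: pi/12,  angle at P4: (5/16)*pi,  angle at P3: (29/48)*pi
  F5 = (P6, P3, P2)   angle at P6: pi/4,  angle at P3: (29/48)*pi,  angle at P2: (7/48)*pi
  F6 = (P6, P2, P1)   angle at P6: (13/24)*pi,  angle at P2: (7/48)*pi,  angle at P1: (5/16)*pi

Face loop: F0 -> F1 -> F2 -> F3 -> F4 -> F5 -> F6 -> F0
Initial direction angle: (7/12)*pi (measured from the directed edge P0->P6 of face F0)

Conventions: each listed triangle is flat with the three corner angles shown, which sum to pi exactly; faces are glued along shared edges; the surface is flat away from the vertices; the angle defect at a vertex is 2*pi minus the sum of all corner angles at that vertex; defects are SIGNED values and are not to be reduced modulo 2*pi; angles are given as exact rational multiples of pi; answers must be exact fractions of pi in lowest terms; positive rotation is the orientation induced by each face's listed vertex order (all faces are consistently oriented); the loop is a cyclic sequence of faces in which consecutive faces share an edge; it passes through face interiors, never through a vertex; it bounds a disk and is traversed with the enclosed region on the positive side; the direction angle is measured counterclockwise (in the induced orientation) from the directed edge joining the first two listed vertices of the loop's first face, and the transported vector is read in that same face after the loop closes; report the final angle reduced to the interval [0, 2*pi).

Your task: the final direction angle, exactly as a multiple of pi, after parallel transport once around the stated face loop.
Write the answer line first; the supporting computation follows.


Answer: final direction angle = (17/24)*pi

enclosed vertex P0: corner angles sum to 2*pi, defect = 2*pi - 2*pi = 0
enclosed vertex P6: corner angles sum to (15/8)*pi, defect = 2*pi - (15/8)*pi = pi/8
summing the enclosed defects onto the initial angle, mod 2*pi in the induced orientation:
final angle = (7/12)*pi + pi/8 = (17/24)*pi (mod 2*pi)


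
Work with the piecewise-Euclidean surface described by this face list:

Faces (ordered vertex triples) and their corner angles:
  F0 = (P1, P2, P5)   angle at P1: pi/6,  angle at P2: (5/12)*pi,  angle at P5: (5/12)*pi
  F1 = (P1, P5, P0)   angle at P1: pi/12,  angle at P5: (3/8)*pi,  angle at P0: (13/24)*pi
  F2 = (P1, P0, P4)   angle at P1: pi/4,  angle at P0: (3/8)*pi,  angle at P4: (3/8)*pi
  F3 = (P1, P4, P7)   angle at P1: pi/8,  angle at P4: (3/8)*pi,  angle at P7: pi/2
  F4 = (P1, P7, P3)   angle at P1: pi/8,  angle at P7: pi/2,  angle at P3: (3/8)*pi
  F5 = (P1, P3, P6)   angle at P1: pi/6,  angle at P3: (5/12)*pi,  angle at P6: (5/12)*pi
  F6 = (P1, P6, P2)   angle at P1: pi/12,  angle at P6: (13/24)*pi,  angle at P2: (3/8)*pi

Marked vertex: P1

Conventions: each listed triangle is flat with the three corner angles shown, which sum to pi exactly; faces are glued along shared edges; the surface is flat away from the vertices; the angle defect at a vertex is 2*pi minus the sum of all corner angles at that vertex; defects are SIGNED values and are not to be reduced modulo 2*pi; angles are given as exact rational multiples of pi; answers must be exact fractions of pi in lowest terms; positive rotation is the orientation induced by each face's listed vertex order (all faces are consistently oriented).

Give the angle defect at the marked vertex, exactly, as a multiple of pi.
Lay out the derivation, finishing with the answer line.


Sum of corner angles at P1: pi
defect = 2*pi - pi

Answer: defect(P1) = pi


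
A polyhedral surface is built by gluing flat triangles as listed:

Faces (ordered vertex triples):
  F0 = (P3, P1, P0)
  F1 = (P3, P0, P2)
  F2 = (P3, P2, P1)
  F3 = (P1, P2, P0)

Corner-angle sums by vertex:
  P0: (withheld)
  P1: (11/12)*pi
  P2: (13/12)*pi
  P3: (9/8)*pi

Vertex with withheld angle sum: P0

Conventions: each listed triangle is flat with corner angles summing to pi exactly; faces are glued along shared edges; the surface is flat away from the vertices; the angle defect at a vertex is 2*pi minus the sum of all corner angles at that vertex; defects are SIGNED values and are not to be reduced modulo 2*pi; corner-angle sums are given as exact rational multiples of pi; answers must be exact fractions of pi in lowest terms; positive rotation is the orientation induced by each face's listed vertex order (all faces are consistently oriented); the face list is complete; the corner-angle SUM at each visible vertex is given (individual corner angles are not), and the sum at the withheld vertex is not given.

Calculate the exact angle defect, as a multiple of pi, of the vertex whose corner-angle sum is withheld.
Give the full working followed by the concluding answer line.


V = 4, E = 6, F = 4; chi = V - E + F = 2
Gauss-Bonnet: total defect = 2*pi*chi = 4*pi; visible defects sum to (23/8)*pi

Answer: defect(P0) = (9/8)*pi


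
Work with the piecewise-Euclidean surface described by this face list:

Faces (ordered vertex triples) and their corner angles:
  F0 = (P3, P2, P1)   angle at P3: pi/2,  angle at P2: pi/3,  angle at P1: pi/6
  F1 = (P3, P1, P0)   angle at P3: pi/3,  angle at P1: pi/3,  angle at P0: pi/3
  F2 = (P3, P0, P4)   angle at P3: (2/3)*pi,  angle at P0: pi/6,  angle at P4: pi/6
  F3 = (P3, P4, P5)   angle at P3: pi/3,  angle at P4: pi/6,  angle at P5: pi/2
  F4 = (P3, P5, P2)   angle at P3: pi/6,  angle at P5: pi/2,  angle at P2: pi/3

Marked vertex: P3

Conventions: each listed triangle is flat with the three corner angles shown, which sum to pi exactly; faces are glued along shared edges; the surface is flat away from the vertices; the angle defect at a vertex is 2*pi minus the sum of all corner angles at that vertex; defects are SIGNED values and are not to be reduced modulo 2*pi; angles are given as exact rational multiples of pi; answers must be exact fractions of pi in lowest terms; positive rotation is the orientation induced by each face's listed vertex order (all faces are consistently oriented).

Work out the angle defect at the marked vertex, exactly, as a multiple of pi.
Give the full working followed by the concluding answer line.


Sum of corner angles at P3: 2*pi
defect = 2*pi - 2*pi

Answer: defect(P3) = 0


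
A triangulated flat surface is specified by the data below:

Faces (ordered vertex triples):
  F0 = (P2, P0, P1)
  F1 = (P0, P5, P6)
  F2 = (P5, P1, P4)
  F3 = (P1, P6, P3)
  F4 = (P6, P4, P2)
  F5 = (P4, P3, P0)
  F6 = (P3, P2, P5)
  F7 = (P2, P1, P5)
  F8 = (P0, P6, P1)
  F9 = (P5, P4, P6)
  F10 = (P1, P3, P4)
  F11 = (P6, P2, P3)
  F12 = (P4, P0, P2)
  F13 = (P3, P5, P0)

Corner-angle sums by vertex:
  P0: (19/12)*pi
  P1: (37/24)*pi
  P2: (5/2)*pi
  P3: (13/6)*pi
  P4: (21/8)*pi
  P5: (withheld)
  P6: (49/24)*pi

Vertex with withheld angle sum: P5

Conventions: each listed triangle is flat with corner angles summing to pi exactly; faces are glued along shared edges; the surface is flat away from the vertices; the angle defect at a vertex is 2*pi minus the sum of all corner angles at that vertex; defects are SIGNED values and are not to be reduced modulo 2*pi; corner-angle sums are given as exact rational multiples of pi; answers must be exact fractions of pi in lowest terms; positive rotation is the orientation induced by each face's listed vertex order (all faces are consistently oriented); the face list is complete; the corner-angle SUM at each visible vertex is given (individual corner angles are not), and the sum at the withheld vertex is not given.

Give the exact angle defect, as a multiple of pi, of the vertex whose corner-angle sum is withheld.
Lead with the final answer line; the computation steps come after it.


Answer: defect(P5) = (11/24)*pi

V = 7, E = 21, F = 14; chi = V - E + F = 0
Gauss-Bonnet: total defect = 2*pi*chi = 0; visible defects sum to (-11/24)*pi


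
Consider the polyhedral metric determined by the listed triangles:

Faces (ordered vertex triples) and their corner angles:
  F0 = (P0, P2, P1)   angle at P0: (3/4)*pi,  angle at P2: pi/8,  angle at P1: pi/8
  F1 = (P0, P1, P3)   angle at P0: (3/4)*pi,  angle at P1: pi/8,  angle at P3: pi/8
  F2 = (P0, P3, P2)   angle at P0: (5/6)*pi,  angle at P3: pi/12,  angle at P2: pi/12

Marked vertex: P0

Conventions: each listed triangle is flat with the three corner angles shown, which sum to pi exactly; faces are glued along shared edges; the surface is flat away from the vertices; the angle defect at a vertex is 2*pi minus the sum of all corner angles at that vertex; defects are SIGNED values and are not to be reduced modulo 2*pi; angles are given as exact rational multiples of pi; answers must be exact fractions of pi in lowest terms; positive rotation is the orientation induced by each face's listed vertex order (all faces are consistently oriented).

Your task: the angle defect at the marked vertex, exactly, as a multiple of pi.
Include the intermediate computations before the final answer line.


Sum of corner angles at P0: (7/3)*pi
defect = 2*pi - (7/3)*pi

Answer: defect(P0) = -pi/3


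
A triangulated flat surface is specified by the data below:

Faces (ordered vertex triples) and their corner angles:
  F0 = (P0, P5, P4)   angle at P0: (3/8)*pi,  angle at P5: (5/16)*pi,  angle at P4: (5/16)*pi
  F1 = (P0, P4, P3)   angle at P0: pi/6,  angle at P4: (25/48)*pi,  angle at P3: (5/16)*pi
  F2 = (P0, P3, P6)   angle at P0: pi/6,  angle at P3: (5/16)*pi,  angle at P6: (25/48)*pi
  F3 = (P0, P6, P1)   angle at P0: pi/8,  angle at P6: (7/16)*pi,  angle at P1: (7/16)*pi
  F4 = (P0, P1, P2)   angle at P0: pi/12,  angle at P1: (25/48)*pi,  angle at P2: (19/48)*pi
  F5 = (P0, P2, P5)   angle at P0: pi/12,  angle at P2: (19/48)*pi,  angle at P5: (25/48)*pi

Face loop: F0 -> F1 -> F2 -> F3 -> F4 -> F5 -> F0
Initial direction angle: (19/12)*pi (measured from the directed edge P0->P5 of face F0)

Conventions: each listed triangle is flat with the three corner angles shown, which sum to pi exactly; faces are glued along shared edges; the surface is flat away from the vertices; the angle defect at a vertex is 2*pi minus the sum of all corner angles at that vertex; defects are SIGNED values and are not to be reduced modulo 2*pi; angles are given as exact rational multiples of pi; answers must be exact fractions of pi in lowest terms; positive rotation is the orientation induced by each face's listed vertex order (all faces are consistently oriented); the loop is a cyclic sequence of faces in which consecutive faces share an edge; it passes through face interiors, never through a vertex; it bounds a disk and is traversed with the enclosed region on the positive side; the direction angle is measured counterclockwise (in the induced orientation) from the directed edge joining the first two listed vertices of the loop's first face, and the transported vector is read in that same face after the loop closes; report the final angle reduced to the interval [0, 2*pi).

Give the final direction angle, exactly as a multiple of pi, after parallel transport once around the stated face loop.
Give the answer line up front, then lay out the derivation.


Answer: final direction angle = (7/12)*pi

enclosed vertex P0: corner angles sum to pi, defect = 2*pi - pi = pi
the rotation equals the total enclosed defect, so the final angle is initial + defects (mod 2*pi)
final angle = (19/12)*pi + pi = (7/12)*pi (mod 2*pi)


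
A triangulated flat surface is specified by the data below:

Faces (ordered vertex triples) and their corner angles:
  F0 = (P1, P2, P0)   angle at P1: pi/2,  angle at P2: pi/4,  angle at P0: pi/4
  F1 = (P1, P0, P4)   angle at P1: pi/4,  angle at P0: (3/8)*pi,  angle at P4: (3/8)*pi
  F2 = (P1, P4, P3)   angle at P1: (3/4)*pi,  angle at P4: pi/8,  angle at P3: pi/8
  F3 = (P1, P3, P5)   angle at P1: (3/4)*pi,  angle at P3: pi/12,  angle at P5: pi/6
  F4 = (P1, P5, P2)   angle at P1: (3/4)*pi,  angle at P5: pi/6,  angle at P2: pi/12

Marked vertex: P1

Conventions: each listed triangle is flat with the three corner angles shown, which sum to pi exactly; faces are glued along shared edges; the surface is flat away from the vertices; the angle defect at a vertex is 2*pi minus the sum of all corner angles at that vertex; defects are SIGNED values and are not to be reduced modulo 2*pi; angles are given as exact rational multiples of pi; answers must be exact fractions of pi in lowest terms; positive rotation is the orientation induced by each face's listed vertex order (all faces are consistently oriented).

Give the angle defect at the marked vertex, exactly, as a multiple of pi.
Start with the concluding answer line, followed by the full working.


Answer: defect(P1) = -pi

Sum of corner angles at P1: 3*pi
defect = 2*pi - 3*pi


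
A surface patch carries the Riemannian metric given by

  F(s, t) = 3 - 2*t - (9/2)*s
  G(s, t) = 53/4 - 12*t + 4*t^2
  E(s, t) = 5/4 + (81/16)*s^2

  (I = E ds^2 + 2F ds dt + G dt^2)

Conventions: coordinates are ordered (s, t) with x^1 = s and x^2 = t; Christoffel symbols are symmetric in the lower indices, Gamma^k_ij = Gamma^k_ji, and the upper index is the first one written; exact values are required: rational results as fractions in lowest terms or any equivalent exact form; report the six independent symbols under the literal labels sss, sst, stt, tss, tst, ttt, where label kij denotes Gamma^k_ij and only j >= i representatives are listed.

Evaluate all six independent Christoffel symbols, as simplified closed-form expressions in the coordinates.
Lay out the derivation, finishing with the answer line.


E = 5/4 + (81/16)*s^2; F = 3 - 2*t - (9/2)*s; G = 53/4 - 12*t + 4*t^2
Gamma^k_ij = (1/2) g^{kl} (d_i g_jl + d_j g_il - d_l g_ij), with g^inv = (1/(EG-F^2)) [[G, -F], [-F, E]]
first partials: E_s = (81/8)*s, E_t = 0, F_s = -9/2, F_t = -2, G_s = 0, G_t = -12 + 8*t
D = EG - F^2 = 121/16 - 3*t + 27*s + t^2 - 18*s*t + (2997/64)*s^2 - (243/4)*s^2*t + (81/4)*s^2*t^2
expanded: Gamma^s_ss = (G E_s - 2F F_s + F E_t)/(2D), Gamma^s_st = (G E_t - F G_s)/(2D), Gamma^s_tt = (2G F_t - G G_s - F G_t)/(2D), Gamma^t_ss = (2E F_s - E E_t - F E_s)/(2D), Gamma^t_st = (E G_s - F E_t)/(2D), Gamma^t_tt = (E G_t - 2F F_t + F G_s)/(2D); substitute and cancel common factors

Answer: Gamma_sss = (1296*s*t^2 - 3888*s*t + 2997*s - 576*t + 864)/(1296*s^2*t^2 - 3888*s^2*t + 2997*s^2 - 1152*s*t + 1728*s + 64*t^2 - 192*t + 484), Gamma_sst = 0, Gamma_stt = (1152*s*t - 1728*s - 544)/(1296*s^2*t^2 - 3888*s^2*t + 2997*s^2 - 1152*s*t + 1728*s + 64*t^2 - 192*t + 484), Gamma_tss = (648*s*t - 972*s - 360)/(1296*s^2*t^2 - 3888*s^2*t + 2997*s^2 - 1152*s*t + 1728*s + 64*t^2 - 192*t + 484), Gamma_tst = 0, Gamma_ttt = (1296*s^2*t - 1944*s^2 - 576*s + 64*t - 96)/(1296*s^2*t^2 - 3888*s^2*t + 2997*s^2 - 1152*s*t + 1728*s + 64*t^2 - 192*t + 484)


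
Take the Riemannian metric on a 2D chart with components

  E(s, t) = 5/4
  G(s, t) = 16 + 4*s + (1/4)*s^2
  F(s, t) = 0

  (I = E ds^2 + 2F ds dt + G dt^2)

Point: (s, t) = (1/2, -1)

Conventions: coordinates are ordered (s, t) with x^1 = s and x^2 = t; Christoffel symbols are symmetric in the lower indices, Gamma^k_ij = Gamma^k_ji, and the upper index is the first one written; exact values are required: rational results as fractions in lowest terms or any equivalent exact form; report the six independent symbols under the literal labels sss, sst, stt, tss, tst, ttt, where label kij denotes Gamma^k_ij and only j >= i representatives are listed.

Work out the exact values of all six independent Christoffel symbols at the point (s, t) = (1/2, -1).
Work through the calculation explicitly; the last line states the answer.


E = 5/4, F = 0, G = 289/16 at the point
E_s = 0, E_t = 0, F_s = 0, F_t = 0, G_s = 17/4, G_t = 0
EG - F^2 = 1445/64;  g^inv = (64/1445) * [[289/16, 0], [0, 5/4]]
first-kind symbols [ij,l] = (1/2)(d_i g_jl + d_j g_il - d_l g_ij): [ss,s] = E_s/2 = 0, [ss,t] = F_s - E_t/2 = 0, [st,s] = E_t/2 = 0, [st,t] = G_s/2 = 17/8, [tt,s] = F_t - G_s/2 = -17/8, [tt,t] = G_t/2 = 0
Gamma^s_ij = (G*[ij,s] - F*[ij,t])/(EG - F^2), Gamma^t_ij = (E*[ij,t] - F*[ij,s])/(EG - F^2)

Answer: Gamma_sss = 0, Gamma_sst = 0, Gamma_stt = -17/10, Gamma_tss = 0, Gamma_tst = 2/17, Gamma_ttt = 0


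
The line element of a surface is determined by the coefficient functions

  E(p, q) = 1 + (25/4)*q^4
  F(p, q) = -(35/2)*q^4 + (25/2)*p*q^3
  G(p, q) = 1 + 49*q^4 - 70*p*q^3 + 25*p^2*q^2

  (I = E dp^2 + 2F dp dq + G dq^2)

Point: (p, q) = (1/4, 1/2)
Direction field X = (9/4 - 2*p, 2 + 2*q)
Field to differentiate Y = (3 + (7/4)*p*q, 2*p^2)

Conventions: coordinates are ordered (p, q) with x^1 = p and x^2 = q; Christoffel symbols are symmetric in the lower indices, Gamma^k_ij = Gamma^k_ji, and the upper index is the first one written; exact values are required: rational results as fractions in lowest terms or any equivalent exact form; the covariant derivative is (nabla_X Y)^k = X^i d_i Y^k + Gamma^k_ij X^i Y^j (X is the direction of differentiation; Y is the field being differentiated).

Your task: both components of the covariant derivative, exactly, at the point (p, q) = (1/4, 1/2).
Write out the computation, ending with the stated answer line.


E = 89/64, F = -45/64, G = 145/64 at the point
E_p = 0, E_q = 25/8, F_p = 25/16, F_q = -205/32, G_p = -45/8, G_q = 207/16
EG - F^2 = 85/32;  g^inv = (32/85) * [[145/64, 45/64], [45/64, 89/64]]
first-kind symbols [ij,l] = (1/2)(d_i g_jl + d_j g_il - d_l g_ij): [pp,p] = E_p/2 = 0, [pp,q] = F_p - E_q/2 = 0, [pq,p] = E_q/2 = 25/16, [pq,q] = G_p/2 = -45/16, [qq,p] = F_q - G_p/2 = -115/32, [qq,q] = G_q/2 = 207/32
Gamma^p_ij = (G*[ij,p] - F*[ij,q])/(EG - F^2), Gamma^q_ij = (E*[ij,q] - F*[ij,p])/(EG - F^2)
Gamma_ppp = 0, Gamma_ppq = 10/17, Gamma_pqq = -23/17, Gamma_qpp = 0, Gamma_qpq = -18/17, Gamma_qqq = 207/85
X = (7/4, 3), Y = (103/32, 1/8) at the point

Answer: (nabla_X Y)^p = 4431/544, (nabla_X Y)^q = -5299/680


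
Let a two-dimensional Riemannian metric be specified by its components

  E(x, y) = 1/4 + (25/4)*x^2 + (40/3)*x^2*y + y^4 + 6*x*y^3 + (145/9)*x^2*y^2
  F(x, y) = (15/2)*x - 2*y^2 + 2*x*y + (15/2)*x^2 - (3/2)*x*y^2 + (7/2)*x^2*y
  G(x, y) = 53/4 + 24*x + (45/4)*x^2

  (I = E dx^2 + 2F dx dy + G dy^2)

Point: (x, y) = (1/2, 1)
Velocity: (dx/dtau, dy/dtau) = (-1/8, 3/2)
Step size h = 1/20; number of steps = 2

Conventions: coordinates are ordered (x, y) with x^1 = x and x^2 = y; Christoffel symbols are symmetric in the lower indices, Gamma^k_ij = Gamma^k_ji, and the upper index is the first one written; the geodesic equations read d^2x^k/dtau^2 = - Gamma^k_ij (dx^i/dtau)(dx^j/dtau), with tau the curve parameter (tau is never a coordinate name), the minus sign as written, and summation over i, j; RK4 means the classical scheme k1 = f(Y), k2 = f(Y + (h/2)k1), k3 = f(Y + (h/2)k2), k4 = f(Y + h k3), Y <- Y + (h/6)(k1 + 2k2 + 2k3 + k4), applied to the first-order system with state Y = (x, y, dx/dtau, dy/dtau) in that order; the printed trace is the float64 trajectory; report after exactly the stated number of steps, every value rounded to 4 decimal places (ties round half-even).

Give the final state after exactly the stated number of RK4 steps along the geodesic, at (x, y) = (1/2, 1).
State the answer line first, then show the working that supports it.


Answer: x = 0.5049, y = 1.1472, dx/dtau = 0.1912, dy/dtau = 1.4405

f(Y) = (dx/dtau, dy/dtau, -Gamma^x_ij Y'^i Y'^j, -Gamma^y_ij Y'^i Y'^j) with the Gammas evaluated at the stage position; h = 0.050000; intermediate values shown to 6 dp
step 0: x = 0.5000, y = 1.0000, dx/dtau = -0.1250, dy/dtau = 1.5000
step 1:
  k1: at (x, y) = (0.500000, 1.000000), (dx/dtau, dy/dtau) = (-0.125000, 1.500000); Gamma_xxx = 1.592232, Gamma_xxy = 0.744660, Gamma_xyy = -1.717921, Gamma_yxx = -0.026995, Gamma_yxy = 0.502017, Gamma_yyy = 0.290784; k1 = (-0.125000, 1.500000, 4.119691, -0.465586)
  k2: at (x, y) = (0.496875, 1.037500), (dx/dtau, dy/dtau) = (-0.022008, 1.488360); Gamma_xxx = 1.581659, Gamma_xxy = 0.752146, Gamma_xyy = -1.618841, Gamma_yxx = -0.035605, Gamma_yxy = 0.506828, Gamma_yyy = 0.263546; k2 = (-0.022008, 1.488360, 3.634591, -0.550592)
  k3: at (x, y) = (0.499450, 1.037209), (dx/dtau, dy/dtau) = (-0.034135, 1.486235); Gamma_xxx = 1.576966, Gamma_xxy = 0.750884, Gamma_xyy = -1.609289, Gamma_yxx = -0.038353, Gamma_yxy = 0.505084, Gamma_yyy = 0.264023; k3 = (-0.034135, 1.486235, 3.629101, -0.531906)
  k4: at (x, y) = (0.498293, 1.074312), (dx/dtau, dy/dtau) = (0.056455, 1.473405); Gamma_xxx = 1.562359, Gamma_xxy = 0.756082, Gamma_xyy = -1.512166, Gamma_yxx = -0.049822, Gamma_yxy = 0.509039, Gamma_yyy = 0.239374; k4 = (0.056455, 1.473405, 3.152030, -0.604188)
  Y <- Y + (h/6)(k1 + 2k2 + 2k3 + k4): x = 0.4985, y = 1.0744, dx/dtau = 0.0567, dy/dtau = 1.4730
step 2:
  k1: at (x, y) = (0.498493, 1.074355), (dx/dtau, dy/dtau) = (0.056659, 1.473044); Gamma_xxx = 1.561974, Gamma_xxy = 0.755986, Gamma_xyy = -1.511306, Gamma_yxx = -0.050064, Gamma_yxy = 0.508908, Gamma_yyy = 0.239375; k1 = (0.056659, 1.473044, 3.148113, -0.604196)
  k2: at (x, y) = (0.499910, 1.111181), (dx/dtau, dy/dtau) = (0.135362, 1.457939); Gamma_xxx = 1.542442, Gamma_xxy = 0.758661, Gamma_xyy = -1.413712, Gamma_yxx = -0.065282, Gamma_yxy = 0.511531, Gamma_yyy = 0.217213; k2 = (0.135362, 1.457939, 2.677260, -0.662409)
  k3: at (x, y) = (0.501877, 1.110803), (dx/dtau, dy/dtau) = (0.123591, 1.456483); Gamma_xxx = 1.539134, Gamma_xxy = 0.757595, Gamma_xyy = -1.407864, Gamma_yxx = -0.067423, Gamma_yxy = 0.510155, Gamma_yyy = 0.217759; k3 = (0.123591, 1.456483, 2.690309, -0.644576)
  k4: at (x, y) = (0.504673, 1.147179), (dx/dtau, dy/dtau) = (0.191175, 1.440815); Gamma_xxx = 1.517379, Gamma_xxy = 0.758372, Gamma_xyy = -1.315462, Gamma_yxx = -0.085171, Gamma_yxy = 0.512139, Gamma_yyy = 0.197943; k4 = (0.191175, 1.440815, 2.257590, -0.689941)
  Y <- Y + (h/6)(k1 + 2k2 + 2k3 + k4): x = 0.5049, y = 1.1472, dx/dtau = 0.1912, dy/dtau = 1.4405


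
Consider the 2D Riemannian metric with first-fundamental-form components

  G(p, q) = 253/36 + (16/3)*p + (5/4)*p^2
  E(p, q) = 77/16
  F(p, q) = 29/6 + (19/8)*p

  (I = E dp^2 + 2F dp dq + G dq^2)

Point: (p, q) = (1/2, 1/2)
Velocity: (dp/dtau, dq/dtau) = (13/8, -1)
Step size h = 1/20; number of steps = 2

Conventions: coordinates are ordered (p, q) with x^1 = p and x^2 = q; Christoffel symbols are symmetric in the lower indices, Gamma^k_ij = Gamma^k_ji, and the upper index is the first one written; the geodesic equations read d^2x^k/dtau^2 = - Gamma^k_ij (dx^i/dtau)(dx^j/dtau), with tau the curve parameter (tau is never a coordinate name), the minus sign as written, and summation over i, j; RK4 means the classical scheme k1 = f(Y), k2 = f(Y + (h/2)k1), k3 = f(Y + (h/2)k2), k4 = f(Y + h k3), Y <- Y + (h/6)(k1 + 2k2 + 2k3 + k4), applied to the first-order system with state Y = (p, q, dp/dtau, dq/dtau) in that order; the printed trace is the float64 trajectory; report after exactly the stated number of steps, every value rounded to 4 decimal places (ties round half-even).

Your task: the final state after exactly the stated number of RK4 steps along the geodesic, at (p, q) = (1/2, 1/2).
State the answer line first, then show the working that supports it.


Answer: p = 0.6651, q = 0.4006, dp/dtau = 1.6776, dq/dtau = -0.9868

f(Y) = (dp/dtau, dq/dtau, -Gamma^p_ij Y'^i Y'^j, -Gamma^q_ij Y'^i Y'^j) with the Gammas evaluated at the stage position; h = 0.050000; intermediate values shown to 6 dp
step 0: p = 0.5000, q = 0.5000, dp/dtau = 1.6250, dq/dtau = -1.0000
step 1:
  k1: at (p, q) = (0.500000, 0.500000), (dp/dtau, dq/dtau) = (1.625000, -1.000000); Gamma_ppp = -1.200831, Gamma_ppq = -1.664310, Gamma_pqq = -2.766171, Gamma_qpp = 0.959834, Gamma_qpq = 1.330296, Gamma_qqq = 1.664310; k1 = (1.625000, -1.000000, 0.528109, 0.124591)
  k2: at (p, q) = (0.540625, 0.475000), (dp/dtau, dq/dtau) = (1.638203, -0.996885); Gamma_ppp = -1.207312, Gamma_ppq = -1.699106, Gamma_pqq = -2.854321, Gamma_qpp = 0.949794, Gamma_qpq = 1.336689, Gamma_qqq = 1.699106; k2 = (1.638203, -0.996885, 0.527020, 0.128386)
  k3: at (p, q) = (0.540955, 0.475078), (dp/dtau, dq/dtau) = (1.638175, -0.996790); Gamma_ppp = -1.207364, Gamma_ppq = -1.699389, Gamma_pqq = -2.855043, Gamma_qpp = 0.949712, Gamma_qpq = 1.336739, Gamma_qqq = 1.699389; k3 = (1.638175, -0.996790, 0.526926, 0.128407)
  k4: at (p, q) = (0.581909, 0.450160), (dp/dtau, dq/dtau) = (1.651346, -0.993580); Gamma_ppp = -1.213634, Gamma_ppq = -1.734374, Gamma_pqq = -2.945210, Gamma_qpp = 0.939705, Gamma_qpq = 1.342909, Gamma_qqq = 1.734374; k4 = (1.651346, -0.993580, 0.525698, 0.132042)
  Y <- Y + (h/6)(k1 + 2k2 + 2k3 + k4): p = 0.5819, q = 0.4502, dp/dtau = 1.6513, dq/dtau = -0.9936
step 2:
  k1: at (p, q) = (0.581909, 0.450159), (dp/dtau, dq/dtau) = (1.651347, -0.993582); Gamma_ppp = -1.213634, Gamma_ppq = -1.734374, Gamma_pqq = -2.945211, Gamma_qpp = 0.939705, Gamma_qpq = 1.342909, Gamma_qqq = 1.734374; k1 = (1.651347, -0.993582, 0.525699, 0.132043)
  k2: at (p, q) = (0.623193, 0.425319), (dp/dtau, dq/dtau) = (1.664490, -0.990280); Gamma_ppp = -1.219696, Gamma_ppq = -1.769539, Gamma_pqq = -3.037402, Gamma_qpp = 0.929733, Gamma_qpq = 1.348859, Gamma_qqq = 1.769539; k2 = (1.664490, -0.990280, 0.524340, 0.135523)
  k3: at (p, q) = (0.623521, 0.425402), (dp/dtau, dq/dtau) = (1.664456, -0.990193); Gamma_ppp = -1.219744, Gamma_ppq = -1.769819, Gamma_pqq = -3.038141, Gamma_qpp = 0.929654, Gamma_qpq = 1.348905, Gamma_qqq = 1.769819; k3 = (1.664456, -0.990193, 0.524245, 0.135549)
  k4: at (p, q) = (0.665132, 0.400649), (dp/dtau, dq/dtau) = (1.677560, -0.986804); Gamma_ppp = -1.225595, Gamma_ppq = -1.805151, Gamma_pqq = -3.132375, Gamma_qpp = 0.919719, Gamma_qpq = 1.354633, Gamma_qqq = 1.805151; k4 = (1.677560, -0.986804, 0.522754, 0.138876)
  Y <- Y + (h/6)(k1 + 2k2 + 2k3 + k4): p = 0.6651, q = 0.4006, dp/dtau = 1.6776, dq/dtau = -0.9868
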